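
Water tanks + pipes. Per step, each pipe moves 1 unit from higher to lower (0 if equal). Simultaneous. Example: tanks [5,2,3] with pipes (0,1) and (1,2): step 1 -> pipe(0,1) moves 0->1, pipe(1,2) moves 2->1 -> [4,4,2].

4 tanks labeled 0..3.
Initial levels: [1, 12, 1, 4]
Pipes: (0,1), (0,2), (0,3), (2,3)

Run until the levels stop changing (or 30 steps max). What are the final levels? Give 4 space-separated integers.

Answer: 6 4 4 4

Derivation:
Step 1: flows [1->0,0=2,3->0,3->2] -> levels [3 11 2 2]
Step 2: flows [1->0,0->2,0->3,2=3] -> levels [2 10 3 3]
Step 3: flows [1->0,2->0,3->0,2=3] -> levels [5 9 2 2]
Step 4: flows [1->0,0->2,0->3,2=3] -> levels [4 8 3 3]
Step 5: flows [1->0,0->2,0->3,2=3] -> levels [3 7 4 4]
Step 6: flows [1->0,2->0,3->0,2=3] -> levels [6 6 3 3]
Step 7: flows [0=1,0->2,0->3,2=3] -> levels [4 6 4 4]
Step 8: flows [1->0,0=2,0=3,2=3] -> levels [5 5 4 4]
Step 9: flows [0=1,0->2,0->3,2=3] -> levels [3 5 5 5]
Step 10: flows [1->0,2->0,3->0,2=3] -> levels [6 4 4 4]
Step 11: flows [0->1,0->2,0->3,2=3] -> levels [3 5 5 5]
  -> period-2 cycle: step 11 state = step 9 state; never stabilizes
  -> state at step 30: (30-9) mod 2 = 1, same as step 10 -> [6 4 4 4]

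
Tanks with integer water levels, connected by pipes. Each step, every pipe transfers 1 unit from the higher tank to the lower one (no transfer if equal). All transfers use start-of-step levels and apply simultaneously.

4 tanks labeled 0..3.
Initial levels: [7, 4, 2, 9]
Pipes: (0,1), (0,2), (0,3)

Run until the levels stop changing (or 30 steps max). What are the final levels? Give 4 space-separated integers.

Step 1: flows [0->1,0->2,3->0] -> levels [6 5 3 8]
Step 2: flows [0->1,0->2,3->0] -> levels [5 6 4 7]
Step 3: flows [1->0,0->2,3->0] -> levels [6 5 5 6]
Step 4: flows [0->1,0->2,0=3] -> levels [4 6 6 6]
Step 5: flows [1->0,2->0,3->0] -> levels [7 5 5 5]
Step 6: flows [0->1,0->2,0->3] -> levels [4 6 6 6]
  -> period-2 cycle: step 6 state = step 4 state; never stabilizes
  -> state at step 30: (30-4) mod 2 = 0, same as step 4 -> [4 6 6 6]

Answer: 4 6 6 6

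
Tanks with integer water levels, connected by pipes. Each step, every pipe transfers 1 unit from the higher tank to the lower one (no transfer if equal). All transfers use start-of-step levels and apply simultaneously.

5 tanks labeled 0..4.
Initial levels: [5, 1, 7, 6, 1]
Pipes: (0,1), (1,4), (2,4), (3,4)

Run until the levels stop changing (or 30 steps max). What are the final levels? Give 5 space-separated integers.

Answer: 3 5 5 5 2

Derivation:
Step 1: flows [0->1,1=4,2->4,3->4] -> levels [4 2 6 5 3]
Step 2: flows [0->1,4->1,2->4,3->4] -> levels [3 4 5 4 4]
Step 3: flows [1->0,1=4,2->4,3=4] -> levels [4 3 4 4 5]
Step 4: flows [0->1,4->1,4->2,4->3] -> levels [3 5 5 5 2]
Step 5: flows [1->0,1->4,2->4,3->4] -> levels [4 3 4 4 5]
  -> period-2 cycle: step 5 state = step 3 state; never stabilizes
  -> state at step 30: (30-3) mod 2 = 1, same as step 4 -> [3 5 5 5 2]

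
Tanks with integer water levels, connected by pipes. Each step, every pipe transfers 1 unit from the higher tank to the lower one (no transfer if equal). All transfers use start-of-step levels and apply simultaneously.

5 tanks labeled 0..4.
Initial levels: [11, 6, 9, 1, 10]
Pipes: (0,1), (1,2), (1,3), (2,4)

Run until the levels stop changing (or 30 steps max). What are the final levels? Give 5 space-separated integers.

Step 1: flows [0->1,2->1,1->3,4->2] -> levels [10 7 9 2 9]
Step 2: flows [0->1,2->1,1->3,2=4] -> levels [9 8 8 3 9]
Step 3: flows [0->1,1=2,1->3,4->2] -> levels [8 8 9 4 8]
Step 4: flows [0=1,2->1,1->3,2->4] -> levels [8 8 7 5 9]
Step 5: flows [0=1,1->2,1->3,4->2] -> levels [8 6 9 6 8]
Step 6: flows [0->1,2->1,1=3,2->4] -> levels [7 8 7 6 9]
Step 7: flows [1->0,1->2,1->3,4->2] -> levels [8 5 9 7 8]
Step 8: flows [0->1,2->1,3->1,2->4] -> levels [7 8 7 6 9]
  -> period-2 cycle: step 8 state = step 6 state; never stabilizes
  -> state at step 30: (30-6) mod 2 = 0, same as step 6 -> [7 8 7 6 9]

Answer: 7 8 7 6 9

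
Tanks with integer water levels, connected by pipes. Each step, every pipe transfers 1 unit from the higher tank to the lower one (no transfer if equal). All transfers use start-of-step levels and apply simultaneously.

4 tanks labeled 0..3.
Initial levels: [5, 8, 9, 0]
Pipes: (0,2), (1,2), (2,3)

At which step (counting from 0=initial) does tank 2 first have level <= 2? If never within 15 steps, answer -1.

Answer: -1

Derivation:
Step 1: flows [2->0,2->1,2->3] -> levels [6 9 6 1]
Step 2: flows [0=2,1->2,2->3] -> levels [6 8 6 2]
Step 3: flows [0=2,1->2,2->3] -> levels [6 7 6 3]
Step 4: flows [0=2,1->2,2->3] -> levels [6 6 6 4]
Step 5: flows [0=2,1=2,2->3] -> levels [6 6 5 5]
Step 6: flows [0->2,1->2,2=3] -> levels [5 5 7 5]
Step 7: flows [2->0,2->1,2->3] -> levels [6 6 4 6]
Step 8: flows [0->2,1->2,3->2] -> levels [5 5 7 5]
  -> period-2 cycle (repeats step 6); tank 2 never drops to <=2
Tank 2 never reaches <=2 within 15 steps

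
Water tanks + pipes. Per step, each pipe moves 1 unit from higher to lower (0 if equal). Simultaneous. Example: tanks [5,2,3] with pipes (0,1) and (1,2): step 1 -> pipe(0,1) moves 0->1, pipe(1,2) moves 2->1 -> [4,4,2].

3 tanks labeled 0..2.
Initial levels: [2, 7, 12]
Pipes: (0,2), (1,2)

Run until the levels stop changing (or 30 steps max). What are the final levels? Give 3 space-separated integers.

Answer: 7 7 7

Derivation:
Step 1: flows [2->0,2->1] -> levels [3 8 10]
Step 2: flows [2->0,2->1] -> levels [4 9 8]
Step 3: flows [2->0,1->2] -> levels [5 8 8]
Step 4: flows [2->0,1=2] -> levels [6 8 7]
Step 5: flows [2->0,1->2] -> levels [7 7 7]
Step 6: flows [0=2,1=2] -> levels [7 7 7]
  -> stable (no change)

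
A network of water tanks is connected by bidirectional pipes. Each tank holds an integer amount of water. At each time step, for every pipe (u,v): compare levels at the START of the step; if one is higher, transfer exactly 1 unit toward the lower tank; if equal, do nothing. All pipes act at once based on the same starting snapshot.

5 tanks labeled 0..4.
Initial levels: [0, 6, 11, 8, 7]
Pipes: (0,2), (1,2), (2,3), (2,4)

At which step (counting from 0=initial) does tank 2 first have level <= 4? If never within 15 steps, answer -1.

Answer: 7

Derivation:
Step 1: flows [2->0,2->1,2->3,2->4] -> levels [1 7 7 9 8]
Step 2: flows [2->0,1=2,3->2,4->2] -> levels [2 7 8 8 7]
Step 3: flows [2->0,2->1,2=3,2->4] -> levels [3 8 5 8 8]
Step 4: flows [2->0,1->2,3->2,4->2] -> levels [4 7 7 7 7]
Step 5: flows [2->0,1=2,2=3,2=4] -> levels [5 7 6 7 7]
Step 6: flows [2->0,1->2,3->2,4->2] -> levels [6 6 8 6 6]
Step 7: flows [2->0,2->1,2->3,2->4] -> levels [7 7 4 7 7]
Tank 2 first reaches <=4 at step 7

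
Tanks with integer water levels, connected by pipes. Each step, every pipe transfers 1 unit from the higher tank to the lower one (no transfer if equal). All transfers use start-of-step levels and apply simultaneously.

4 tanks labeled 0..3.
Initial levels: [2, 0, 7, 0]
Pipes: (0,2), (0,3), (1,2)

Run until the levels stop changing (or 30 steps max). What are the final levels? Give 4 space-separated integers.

Answer: 1 2 3 3

Derivation:
Step 1: flows [2->0,0->3,2->1] -> levels [2 1 5 1]
Step 2: flows [2->0,0->3,2->1] -> levels [2 2 3 2]
Step 3: flows [2->0,0=3,2->1] -> levels [3 3 1 2]
Step 4: flows [0->2,0->3,1->2] -> levels [1 2 3 3]
Step 5: flows [2->0,3->0,2->1] -> levels [3 3 1 2]
  -> period-2 cycle: step 5 state = step 3 state; never stabilizes
  -> state at step 30: (30-3) mod 2 = 1, same as step 4 -> [1 2 3 3]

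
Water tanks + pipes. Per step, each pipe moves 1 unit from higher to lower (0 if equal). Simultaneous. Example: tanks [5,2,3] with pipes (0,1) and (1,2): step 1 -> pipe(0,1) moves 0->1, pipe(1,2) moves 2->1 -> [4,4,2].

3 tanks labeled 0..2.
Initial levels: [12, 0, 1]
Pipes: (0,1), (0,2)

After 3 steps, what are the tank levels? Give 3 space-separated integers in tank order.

Step 1: flows [0->1,0->2] -> levels [10 1 2]
Step 2: flows [0->1,0->2] -> levels [8 2 3]
Step 3: flows [0->1,0->2] -> levels [6 3 4]

Answer: 6 3 4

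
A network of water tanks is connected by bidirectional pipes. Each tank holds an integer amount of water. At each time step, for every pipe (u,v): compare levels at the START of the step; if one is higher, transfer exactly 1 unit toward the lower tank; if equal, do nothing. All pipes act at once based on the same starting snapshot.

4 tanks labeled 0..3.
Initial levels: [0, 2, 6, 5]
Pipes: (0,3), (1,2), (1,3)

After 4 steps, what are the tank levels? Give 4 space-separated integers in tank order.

Step 1: flows [3->0,2->1,3->1] -> levels [1 4 5 3]
Step 2: flows [3->0,2->1,1->3] -> levels [2 4 4 3]
Step 3: flows [3->0,1=2,1->3] -> levels [3 3 4 3]
Step 4: flows [0=3,2->1,1=3] -> levels [3 4 3 3]

Answer: 3 4 3 3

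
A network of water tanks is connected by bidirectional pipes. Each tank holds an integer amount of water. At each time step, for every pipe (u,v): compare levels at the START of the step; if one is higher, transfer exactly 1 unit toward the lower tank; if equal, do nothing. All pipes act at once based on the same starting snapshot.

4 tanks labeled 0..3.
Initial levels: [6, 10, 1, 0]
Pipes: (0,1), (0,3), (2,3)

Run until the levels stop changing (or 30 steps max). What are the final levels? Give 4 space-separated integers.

Step 1: flows [1->0,0->3,2->3] -> levels [6 9 0 2]
Step 2: flows [1->0,0->3,3->2] -> levels [6 8 1 2]
Step 3: flows [1->0,0->3,3->2] -> levels [6 7 2 2]
Step 4: flows [1->0,0->3,2=3] -> levels [6 6 2 3]
Step 5: flows [0=1,0->3,3->2] -> levels [5 6 3 3]
Step 6: flows [1->0,0->3,2=3] -> levels [5 5 3 4]
Step 7: flows [0=1,0->3,3->2] -> levels [4 5 4 4]
Step 8: flows [1->0,0=3,2=3] -> levels [5 4 4 4]
Step 9: flows [0->1,0->3,2=3] -> levels [3 5 4 5]
Step 10: flows [1->0,3->0,3->2] -> levels [5 4 5 3]
Step 11: flows [0->1,0->3,2->3] -> levels [3 5 4 5]
  -> period-2 cycle: step 11 state = step 9 state; never stabilizes
  -> state at step 30: (30-9) mod 2 = 1, same as step 10 -> [5 4 5 3]

Answer: 5 4 5 3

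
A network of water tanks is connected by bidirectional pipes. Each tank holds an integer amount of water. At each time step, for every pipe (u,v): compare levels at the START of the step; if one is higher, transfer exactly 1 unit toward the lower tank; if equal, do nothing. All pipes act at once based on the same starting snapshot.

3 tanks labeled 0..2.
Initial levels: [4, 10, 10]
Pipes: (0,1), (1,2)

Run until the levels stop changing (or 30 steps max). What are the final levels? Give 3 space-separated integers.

Step 1: flows [1->0,1=2] -> levels [5 9 10]
Step 2: flows [1->0,2->1] -> levels [6 9 9]
Step 3: flows [1->0,1=2] -> levels [7 8 9]
Step 4: flows [1->0,2->1] -> levels [8 8 8]
Step 5: flows [0=1,1=2] -> levels [8 8 8]
  -> stable (no change)

Answer: 8 8 8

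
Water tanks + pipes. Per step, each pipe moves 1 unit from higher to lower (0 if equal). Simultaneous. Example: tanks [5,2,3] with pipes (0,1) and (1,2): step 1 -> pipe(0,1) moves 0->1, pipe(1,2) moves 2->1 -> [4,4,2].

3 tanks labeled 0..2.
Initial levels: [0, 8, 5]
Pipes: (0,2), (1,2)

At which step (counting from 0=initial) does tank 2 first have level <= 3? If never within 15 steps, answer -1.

Step 1: flows [2->0,1->2] -> levels [1 7 5]
Step 2: flows [2->0,1->2] -> levels [2 6 5]
Step 3: flows [2->0,1->2] -> levels [3 5 5]
Step 4: flows [2->0,1=2] -> levels [4 5 4]
Step 5: flows [0=2,1->2] -> levels [4 4 5]
Step 6: flows [2->0,2->1] -> levels [5 5 3]
Tank 2 first reaches <=3 at step 6

Answer: 6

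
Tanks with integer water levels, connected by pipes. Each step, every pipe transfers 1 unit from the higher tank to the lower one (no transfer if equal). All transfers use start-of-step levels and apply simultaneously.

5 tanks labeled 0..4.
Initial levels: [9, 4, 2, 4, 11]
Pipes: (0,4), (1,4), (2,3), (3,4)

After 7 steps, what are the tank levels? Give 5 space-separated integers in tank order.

Step 1: flows [4->0,4->1,3->2,4->3] -> levels [10 5 3 4 8]
Step 2: flows [0->4,4->1,3->2,4->3] -> levels [9 6 4 4 7]
Step 3: flows [0->4,4->1,2=3,4->3] -> levels [8 7 4 5 6]
Step 4: flows [0->4,1->4,3->2,4->3] -> levels [7 6 5 5 7]
Step 5: flows [0=4,4->1,2=3,4->3] -> levels [7 7 5 6 5]
Step 6: flows [0->4,1->4,3->2,3->4] -> levels [6 6 6 4 8]
Step 7: flows [4->0,4->1,2->3,4->3] -> levels [7 7 5 6 5]

Answer: 7 7 5 6 5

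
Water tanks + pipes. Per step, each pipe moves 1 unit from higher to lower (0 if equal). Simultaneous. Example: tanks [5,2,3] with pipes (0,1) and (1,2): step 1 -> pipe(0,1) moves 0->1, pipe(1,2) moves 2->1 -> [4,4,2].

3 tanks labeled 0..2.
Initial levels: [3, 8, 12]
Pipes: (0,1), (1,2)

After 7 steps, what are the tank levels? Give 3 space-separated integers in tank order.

Answer: 8 7 8

Derivation:
Step 1: flows [1->0,2->1] -> levels [4 8 11]
Step 2: flows [1->0,2->1] -> levels [5 8 10]
Step 3: flows [1->0,2->1] -> levels [6 8 9]
Step 4: flows [1->0,2->1] -> levels [7 8 8]
Step 5: flows [1->0,1=2] -> levels [8 7 8]
Step 6: flows [0->1,2->1] -> levels [7 9 7]
Step 7: flows [1->0,1->2] -> levels [8 7 8]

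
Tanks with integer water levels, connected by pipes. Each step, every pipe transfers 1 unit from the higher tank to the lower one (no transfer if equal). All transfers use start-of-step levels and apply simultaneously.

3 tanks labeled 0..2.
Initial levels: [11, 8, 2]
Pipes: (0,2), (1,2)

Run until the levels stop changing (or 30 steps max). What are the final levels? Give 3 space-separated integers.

Answer: 7 7 7

Derivation:
Step 1: flows [0->2,1->2] -> levels [10 7 4]
Step 2: flows [0->2,1->2] -> levels [9 6 6]
Step 3: flows [0->2,1=2] -> levels [8 6 7]
Step 4: flows [0->2,2->1] -> levels [7 7 7]
Step 5: flows [0=2,1=2] -> levels [7 7 7]
  -> stable (no change)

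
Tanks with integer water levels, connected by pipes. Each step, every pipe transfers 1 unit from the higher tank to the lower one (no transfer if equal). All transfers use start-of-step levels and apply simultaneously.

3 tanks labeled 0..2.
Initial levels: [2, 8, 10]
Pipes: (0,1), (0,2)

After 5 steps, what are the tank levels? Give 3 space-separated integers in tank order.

Answer: 8 6 6

Derivation:
Step 1: flows [1->0,2->0] -> levels [4 7 9]
Step 2: flows [1->0,2->0] -> levels [6 6 8]
Step 3: flows [0=1,2->0] -> levels [7 6 7]
Step 4: flows [0->1,0=2] -> levels [6 7 7]
Step 5: flows [1->0,2->0] -> levels [8 6 6]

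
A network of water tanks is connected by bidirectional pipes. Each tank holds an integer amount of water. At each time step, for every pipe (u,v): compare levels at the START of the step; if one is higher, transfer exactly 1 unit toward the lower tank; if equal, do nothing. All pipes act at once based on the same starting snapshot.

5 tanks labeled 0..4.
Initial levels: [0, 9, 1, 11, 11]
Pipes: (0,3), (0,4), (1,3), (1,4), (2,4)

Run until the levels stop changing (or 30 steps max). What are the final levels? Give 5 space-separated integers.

Answer: 8 8 7 5 4

Derivation:
Step 1: flows [3->0,4->0,3->1,4->1,4->2] -> levels [2 11 2 9 8]
Step 2: flows [3->0,4->0,1->3,1->4,4->2] -> levels [4 9 3 9 7]
Step 3: flows [3->0,4->0,1=3,1->4,4->2] -> levels [6 8 4 8 6]
Step 4: flows [3->0,0=4,1=3,1->4,4->2] -> levels [7 7 5 7 6]
Step 5: flows [0=3,0->4,1=3,1->4,4->2] -> levels [6 6 6 7 7]
Step 6: flows [3->0,4->0,3->1,4->1,4->2] -> levels [8 8 7 5 4]
Step 7: flows [0->3,0->4,1->3,1->4,2->4] -> levels [6 6 6 7 7]
  -> period-2 cycle: step 7 state = step 5 state; never stabilizes
  -> state at step 30: (30-5) mod 2 = 1, same as step 6 -> [8 8 7 5 4]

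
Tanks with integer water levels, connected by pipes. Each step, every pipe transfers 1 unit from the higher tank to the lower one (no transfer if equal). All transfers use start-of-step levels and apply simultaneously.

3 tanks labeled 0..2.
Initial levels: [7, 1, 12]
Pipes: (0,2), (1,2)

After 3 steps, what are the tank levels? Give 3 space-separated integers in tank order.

Step 1: flows [2->0,2->1] -> levels [8 2 10]
Step 2: flows [2->0,2->1] -> levels [9 3 8]
Step 3: flows [0->2,2->1] -> levels [8 4 8]

Answer: 8 4 8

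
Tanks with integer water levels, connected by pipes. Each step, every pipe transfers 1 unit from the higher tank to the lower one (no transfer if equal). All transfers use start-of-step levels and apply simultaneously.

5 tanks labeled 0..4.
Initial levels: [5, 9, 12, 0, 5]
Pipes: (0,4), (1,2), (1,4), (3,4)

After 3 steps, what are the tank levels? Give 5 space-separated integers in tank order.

Answer: 5 9 9 3 5

Derivation:
Step 1: flows [0=4,2->1,1->4,4->3] -> levels [5 9 11 1 5]
Step 2: flows [0=4,2->1,1->4,4->3] -> levels [5 9 10 2 5]
Step 3: flows [0=4,2->1,1->4,4->3] -> levels [5 9 9 3 5]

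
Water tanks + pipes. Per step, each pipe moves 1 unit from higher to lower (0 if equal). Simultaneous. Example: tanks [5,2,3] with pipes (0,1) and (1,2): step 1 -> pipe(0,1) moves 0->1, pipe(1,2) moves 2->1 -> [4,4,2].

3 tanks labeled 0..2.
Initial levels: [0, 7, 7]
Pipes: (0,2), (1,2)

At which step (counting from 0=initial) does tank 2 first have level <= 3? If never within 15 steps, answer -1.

Step 1: flows [2->0,1=2] -> levels [1 7 6]
Step 2: flows [2->0,1->2] -> levels [2 6 6]
Step 3: flows [2->0,1=2] -> levels [3 6 5]
Step 4: flows [2->0,1->2] -> levels [4 5 5]
Step 5: flows [2->0,1=2] -> levels [5 5 4]
Step 6: flows [0->2,1->2] -> levels [4 4 6]
Step 7: flows [2->0,2->1] -> levels [5 5 4]
  -> period-2 cycle (repeats step 5); tank 2 never drops to <=3
Tank 2 never reaches <=3 within 15 steps

Answer: -1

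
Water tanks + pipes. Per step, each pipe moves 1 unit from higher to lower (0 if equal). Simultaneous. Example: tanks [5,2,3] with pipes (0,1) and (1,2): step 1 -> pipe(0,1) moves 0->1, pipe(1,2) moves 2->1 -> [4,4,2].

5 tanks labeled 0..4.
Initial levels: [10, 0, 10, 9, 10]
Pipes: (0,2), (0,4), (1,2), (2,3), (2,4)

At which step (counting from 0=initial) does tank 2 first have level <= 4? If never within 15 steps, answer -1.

Step 1: flows [0=2,0=4,2->1,2->3,2=4] -> levels [10 1 8 10 10]
Step 2: flows [0->2,0=4,2->1,3->2,4->2] -> levels [9 2 10 9 9]
Step 3: flows [2->0,0=4,2->1,2->3,2->4] -> levels [10 3 6 10 10]
Step 4: flows [0->2,0=4,2->1,3->2,4->2] -> levels [9 4 8 9 9]
Step 5: flows [0->2,0=4,2->1,3->2,4->2] -> levels [8 5 10 8 8]
Step 6: flows [2->0,0=4,2->1,2->3,2->4] -> levels [9 6 6 9 9]
Step 7: flows [0->2,0=4,1=2,3->2,4->2] -> levels [8 6 9 8 8]
Step 8: flows [2->0,0=4,2->1,2->3,2->4] -> levels [9 7 5 9 9]
Step 9: flows [0->2,0=4,1->2,3->2,4->2] -> levels [8 6 9 8 8]
  -> period-2 cycle (repeats step 7); tank 2 never drops to <=4
Tank 2 never reaches <=4 within 15 steps

Answer: -1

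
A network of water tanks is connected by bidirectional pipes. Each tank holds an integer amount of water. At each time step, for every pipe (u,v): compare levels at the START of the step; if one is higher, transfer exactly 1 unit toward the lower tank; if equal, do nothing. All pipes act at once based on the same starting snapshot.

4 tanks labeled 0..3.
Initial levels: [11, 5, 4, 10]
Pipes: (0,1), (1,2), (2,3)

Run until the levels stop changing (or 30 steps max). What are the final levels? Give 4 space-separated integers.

Answer: 7 9 6 8

Derivation:
Step 1: flows [0->1,1->2,3->2] -> levels [10 5 6 9]
Step 2: flows [0->1,2->1,3->2] -> levels [9 7 6 8]
Step 3: flows [0->1,1->2,3->2] -> levels [8 7 8 7]
Step 4: flows [0->1,2->1,2->3] -> levels [7 9 6 8]
Step 5: flows [1->0,1->2,3->2] -> levels [8 7 8 7]
  -> period-2 cycle: step 5 state = step 3 state; never stabilizes
  -> state at step 30: (30-3) mod 2 = 1, same as step 4 -> [7 9 6 8]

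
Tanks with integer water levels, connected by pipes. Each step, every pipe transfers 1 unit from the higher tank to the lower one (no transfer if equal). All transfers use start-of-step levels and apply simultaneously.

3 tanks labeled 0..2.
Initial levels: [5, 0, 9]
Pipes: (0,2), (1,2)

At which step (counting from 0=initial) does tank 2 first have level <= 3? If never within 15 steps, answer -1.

Step 1: flows [2->0,2->1] -> levels [6 1 7]
Step 2: flows [2->0,2->1] -> levels [7 2 5]
Step 3: flows [0->2,2->1] -> levels [6 3 5]
Step 4: flows [0->2,2->1] -> levels [5 4 5]
Step 5: flows [0=2,2->1] -> levels [5 5 4]
Step 6: flows [0->2,1->2] -> levels [4 4 6]
Step 7: flows [2->0,2->1] -> levels [5 5 4]
  -> period-2 cycle (repeats step 5); tank 2 never drops to <=3
Tank 2 never reaches <=3 within 15 steps

Answer: -1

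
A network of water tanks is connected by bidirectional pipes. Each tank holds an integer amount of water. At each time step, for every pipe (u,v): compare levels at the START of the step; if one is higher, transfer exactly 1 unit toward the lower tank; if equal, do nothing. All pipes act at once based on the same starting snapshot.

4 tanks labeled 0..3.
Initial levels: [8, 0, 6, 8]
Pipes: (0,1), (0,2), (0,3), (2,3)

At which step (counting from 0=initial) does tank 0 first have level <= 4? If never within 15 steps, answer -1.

Step 1: flows [0->1,0->2,0=3,3->2] -> levels [6 1 8 7]
Step 2: flows [0->1,2->0,3->0,2->3] -> levels [7 2 6 7]
Step 3: flows [0->1,0->2,0=3,3->2] -> levels [5 3 8 6]
Step 4: flows [0->1,2->0,3->0,2->3] -> levels [6 4 6 6]
Step 5: flows [0->1,0=2,0=3,2=3] -> levels [5 5 6 6]
Step 6: flows [0=1,2->0,3->0,2=3] -> levels [7 5 5 5]
Step 7: flows [0->1,0->2,0->3,2=3] -> levels [4 6 6 6]
Tank 0 first reaches <=4 at step 7

Answer: 7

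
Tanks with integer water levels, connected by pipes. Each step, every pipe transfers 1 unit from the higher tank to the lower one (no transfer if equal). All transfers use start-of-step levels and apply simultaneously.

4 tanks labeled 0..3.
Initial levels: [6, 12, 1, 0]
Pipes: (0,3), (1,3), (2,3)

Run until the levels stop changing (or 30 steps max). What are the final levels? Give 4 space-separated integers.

Answer: 4 4 4 7

Derivation:
Step 1: flows [0->3,1->3,2->3] -> levels [5 11 0 3]
Step 2: flows [0->3,1->3,3->2] -> levels [4 10 1 4]
Step 3: flows [0=3,1->3,3->2] -> levels [4 9 2 4]
Step 4: flows [0=3,1->3,3->2] -> levels [4 8 3 4]
Step 5: flows [0=3,1->3,3->2] -> levels [4 7 4 4]
Step 6: flows [0=3,1->3,2=3] -> levels [4 6 4 5]
Step 7: flows [3->0,1->3,3->2] -> levels [5 5 5 4]
Step 8: flows [0->3,1->3,2->3] -> levels [4 4 4 7]
Step 9: flows [3->0,3->1,3->2] -> levels [5 5 5 4]
  -> period-2 cycle: step 9 state = step 7 state; never stabilizes
  -> state at step 30: (30-7) mod 2 = 1, same as step 8 -> [4 4 4 7]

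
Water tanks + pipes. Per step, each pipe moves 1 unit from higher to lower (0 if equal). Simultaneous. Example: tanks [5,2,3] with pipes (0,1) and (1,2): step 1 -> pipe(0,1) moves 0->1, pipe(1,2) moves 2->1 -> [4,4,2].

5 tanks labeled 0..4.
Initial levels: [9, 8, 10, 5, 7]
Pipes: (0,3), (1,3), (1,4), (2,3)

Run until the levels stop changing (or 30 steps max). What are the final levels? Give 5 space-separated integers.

Answer: 8 9 8 7 7

Derivation:
Step 1: flows [0->3,1->3,1->4,2->3] -> levels [8 6 9 8 8]
Step 2: flows [0=3,3->1,4->1,2->3] -> levels [8 8 8 8 7]
Step 3: flows [0=3,1=3,1->4,2=3] -> levels [8 7 8 8 8]
Step 4: flows [0=3,3->1,4->1,2=3] -> levels [8 9 8 7 7]
Step 5: flows [0->3,1->3,1->4,2->3] -> levels [7 7 7 10 8]
Step 6: flows [3->0,3->1,4->1,3->2] -> levels [8 9 8 7 7]
  -> period-2 cycle: step 6 state = step 4 state; never stabilizes
  -> state at step 30: (30-4) mod 2 = 0, same as step 4 -> [8 9 8 7 7]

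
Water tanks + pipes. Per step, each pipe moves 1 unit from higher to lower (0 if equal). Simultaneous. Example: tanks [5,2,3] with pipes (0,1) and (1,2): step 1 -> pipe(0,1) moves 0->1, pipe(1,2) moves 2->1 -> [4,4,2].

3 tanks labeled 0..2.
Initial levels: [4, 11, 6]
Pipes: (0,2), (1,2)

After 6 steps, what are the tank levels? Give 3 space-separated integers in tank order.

Step 1: flows [2->0,1->2] -> levels [5 10 6]
Step 2: flows [2->0,1->2] -> levels [6 9 6]
Step 3: flows [0=2,1->2] -> levels [6 8 7]
Step 4: flows [2->0,1->2] -> levels [7 7 7]
Step 5: flows [0=2,1=2] -> levels [7 7 7]
  -> stable; steps 6..6 unchanged -> [7 7 7]

Answer: 7 7 7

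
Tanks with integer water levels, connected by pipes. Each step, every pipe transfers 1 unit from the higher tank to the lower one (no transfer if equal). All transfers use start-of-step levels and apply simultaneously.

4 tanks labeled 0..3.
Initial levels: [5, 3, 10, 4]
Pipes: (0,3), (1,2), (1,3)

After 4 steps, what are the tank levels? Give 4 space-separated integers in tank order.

Step 1: flows [0->3,2->1,3->1] -> levels [4 5 9 4]
Step 2: flows [0=3,2->1,1->3] -> levels [4 5 8 5]
Step 3: flows [3->0,2->1,1=3] -> levels [5 6 7 4]
Step 4: flows [0->3,2->1,1->3] -> levels [4 6 6 6]

Answer: 4 6 6 6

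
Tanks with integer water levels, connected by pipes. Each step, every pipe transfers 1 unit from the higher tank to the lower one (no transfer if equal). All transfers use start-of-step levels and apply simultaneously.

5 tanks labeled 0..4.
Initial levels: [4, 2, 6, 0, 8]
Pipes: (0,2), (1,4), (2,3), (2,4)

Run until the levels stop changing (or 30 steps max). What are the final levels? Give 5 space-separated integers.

Answer: 4 5 5 3 3

Derivation:
Step 1: flows [2->0,4->1,2->3,4->2] -> levels [5 3 5 1 6]
Step 2: flows [0=2,4->1,2->3,4->2] -> levels [5 4 5 2 4]
Step 3: flows [0=2,1=4,2->3,2->4] -> levels [5 4 3 3 5]
Step 4: flows [0->2,4->1,2=3,4->2] -> levels [4 5 5 3 3]
Step 5: flows [2->0,1->4,2->3,2->4] -> levels [5 4 2 4 5]
Step 6: flows [0->2,4->1,3->2,4->2] -> levels [4 5 5 3 3]
  -> period-2 cycle: step 6 state = step 4 state; never stabilizes
  -> state at step 30: (30-4) mod 2 = 0, same as step 4 -> [4 5 5 3 3]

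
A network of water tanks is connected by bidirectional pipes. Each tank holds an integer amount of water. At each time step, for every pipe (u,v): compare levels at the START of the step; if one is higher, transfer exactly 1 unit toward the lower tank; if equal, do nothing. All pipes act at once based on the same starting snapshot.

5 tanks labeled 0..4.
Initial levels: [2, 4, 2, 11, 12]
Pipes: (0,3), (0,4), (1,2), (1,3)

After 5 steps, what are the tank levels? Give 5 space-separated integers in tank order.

Answer: 7 6 4 6 8

Derivation:
Step 1: flows [3->0,4->0,1->2,3->1] -> levels [4 4 3 9 11]
Step 2: flows [3->0,4->0,1->2,3->1] -> levels [6 4 4 7 10]
Step 3: flows [3->0,4->0,1=2,3->1] -> levels [8 5 4 5 9]
Step 4: flows [0->3,4->0,1->2,1=3] -> levels [8 4 5 6 8]
Step 5: flows [0->3,0=4,2->1,3->1] -> levels [7 6 4 6 8]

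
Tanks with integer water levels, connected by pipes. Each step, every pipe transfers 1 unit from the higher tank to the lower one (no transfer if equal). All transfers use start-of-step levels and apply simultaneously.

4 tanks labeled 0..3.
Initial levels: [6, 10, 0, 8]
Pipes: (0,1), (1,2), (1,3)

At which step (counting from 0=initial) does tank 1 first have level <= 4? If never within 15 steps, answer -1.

Step 1: flows [1->0,1->2,1->3] -> levels [7 7 1 9]
Step 2: flows [0=1,1->2,3->1] -> levels [7 7 2 8]
Step 3: flows [0=1,1->2,3->1] -> levels [7 7 3 7]
Step 4: flows [0=1,1->2,1=3] -> levels [7 6 4 7]
Step 5: flows [0->1,1->2,3->1] -> levels [6 7 5 6]
Step 6: flows [1->0,1->2,1->3] -> levels [7 4 6 7]
Tank 1 first reaches <=4 at step 6

Answer: 6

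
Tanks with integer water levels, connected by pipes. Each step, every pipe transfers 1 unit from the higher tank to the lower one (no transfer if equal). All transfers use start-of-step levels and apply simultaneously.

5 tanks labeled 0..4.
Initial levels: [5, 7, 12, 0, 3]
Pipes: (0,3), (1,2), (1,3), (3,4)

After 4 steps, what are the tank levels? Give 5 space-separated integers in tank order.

Step 1: flows [0->3,2->1,1->3,4->3] -> levels [4 7 11 3 2]
Step 2: flows [0->3,2->1,1->3,3->4] -> levels [3 7 10 4 3]
Step 3: flows [3->0,2->1,1->3,3->4] -> levels [4 7 9 3 4]
Step 4: flows [0->3,2->1,1->3,4->3] -> levels [3 7 8 6 3]

Answer: 3 7 8 6 3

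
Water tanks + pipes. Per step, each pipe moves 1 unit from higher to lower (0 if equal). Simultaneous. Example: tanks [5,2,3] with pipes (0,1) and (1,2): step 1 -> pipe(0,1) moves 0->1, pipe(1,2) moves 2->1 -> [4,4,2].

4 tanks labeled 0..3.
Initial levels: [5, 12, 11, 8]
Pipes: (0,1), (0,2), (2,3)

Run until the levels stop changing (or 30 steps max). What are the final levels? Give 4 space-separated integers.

Answer: 10 9 8 9

Derivation:
Step 1: flows [1->0,2->0,2->3] -> levels [7 11 9 9]
Step 2: flows [1->0,2->0,2=3] -> levels [9 10 8 9]
Step 3: flows [1->0,0->2,3->2] -> levels [9 9 10 8]
Step 4: flows [0=1,2->0,2->3] -> levels [10 9 8 9]
Step 5: flows [0->1,0->2,3->2] -> levels [8 10 10 8]
Step 6: flows [1->0,2->0,2->3] -> levels [10 9 8 9]
  -> period-2 cycle: step 6 state = step 4 state; never stabilizes
  -> state at step 30: (30-4) mod 2 = 0, same as step 4 -> [10 9 8 9]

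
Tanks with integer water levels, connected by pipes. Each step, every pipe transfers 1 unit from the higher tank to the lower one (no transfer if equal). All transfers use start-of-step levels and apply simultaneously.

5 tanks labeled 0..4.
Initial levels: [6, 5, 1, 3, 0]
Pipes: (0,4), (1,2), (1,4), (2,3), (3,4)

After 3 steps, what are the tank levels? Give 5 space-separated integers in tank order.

Step 1: flows [0->4,1->2,1->4,3->2,3->4] -> levels [5 3 3 1 3]
Step 2: flows [0->4,1=2,1=4,2->3,4->3] -> levels [4 3 2 3 3]
Step 3: flows [0->4,1->2,1=4,3->2,3=4] -> levels [3 2 4 2 4]

Answer: 3 2 4 2 4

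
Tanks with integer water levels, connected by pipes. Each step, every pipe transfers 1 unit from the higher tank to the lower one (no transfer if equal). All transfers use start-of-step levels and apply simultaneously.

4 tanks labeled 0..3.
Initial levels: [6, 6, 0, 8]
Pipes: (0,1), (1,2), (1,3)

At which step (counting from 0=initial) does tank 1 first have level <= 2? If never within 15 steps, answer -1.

Step 1: flows [0=1,1->2,3->1] -> levels [6 6 1 7]
Step 2: flows [0=1,1->2,3->1] -> levels [6 6 2 6]
Step 3: flows [0=1,1->2,1=3] -> levels [6 5 3 6]
Step 4: flows [0->1,1->2,3->1] -> levels [5 6 4 5]
Step 5: flows [1->0,1->2,1->3] -> levels [6 3 5 6]
Step 6: flows [0->1,2->1,3->1] -> levels [5 6 4 5]
  -> period-2 cycle (repeats step 4); tank 1 never drops to <=2
Tank 1 never reaches <=2 within 15 steps

Answer: -1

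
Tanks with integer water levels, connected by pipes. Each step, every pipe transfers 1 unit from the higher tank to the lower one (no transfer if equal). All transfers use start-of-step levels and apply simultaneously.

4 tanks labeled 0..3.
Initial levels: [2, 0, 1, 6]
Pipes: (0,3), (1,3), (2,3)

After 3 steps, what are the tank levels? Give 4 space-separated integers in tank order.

Answer: 2 1 2 4

Derivation:
Step 1: flows [3->0,3->1,3->2] -> levels [3 1 2 3]
Step 2: flows [0=3,3->1,3->2] -> levels [3 2 3 1]
Step 3: flows [0->3,1->3,2->3] -> levels [2 1 2 4]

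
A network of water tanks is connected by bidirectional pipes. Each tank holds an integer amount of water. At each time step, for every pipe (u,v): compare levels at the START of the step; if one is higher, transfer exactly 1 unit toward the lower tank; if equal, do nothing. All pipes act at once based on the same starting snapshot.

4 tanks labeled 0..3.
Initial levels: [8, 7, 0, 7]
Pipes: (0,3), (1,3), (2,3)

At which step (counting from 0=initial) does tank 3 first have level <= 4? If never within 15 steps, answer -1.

Answer: 4

Derivation:
Step 1: flows [0->3,1=3,3->2] -> levels [7 7 1 7]
Step 2: flows [0=3,1=3,3->2] -> levels [7 7 2 6]
Step 3: flows [0->3,1->3,3->2] -> levels [6 6 3 7]
Step 4: flows [3->0,3->1,3->2] -> levels [7 7 4 4]
Tank 3 first reaches <=4 at step 4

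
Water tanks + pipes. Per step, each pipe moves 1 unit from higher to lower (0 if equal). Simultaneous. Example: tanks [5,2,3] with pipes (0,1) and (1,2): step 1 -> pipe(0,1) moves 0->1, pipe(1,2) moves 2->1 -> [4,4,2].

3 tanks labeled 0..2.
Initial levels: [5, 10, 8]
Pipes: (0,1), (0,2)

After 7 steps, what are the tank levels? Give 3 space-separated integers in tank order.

Step 1: flows [1->0,2->0] -> levels [7 9 7]
Step 2: flows [1->0,0=2] -> levels [8 8 7]
Step 3: flows [0=1,0->2] -> levels [7 8 8]
Step 4: flows [1->0,2->0] -> levels [9 7 7]
Step 5: flows [0->1,0->2] -> levels [7 8 8]
  -> period-2 cycle: step 5 state = step 3 state
  -> state at step 7: (7-3) mod 2 = 0, same as step 3 -> [7 8 8]

Answer: 7 8 8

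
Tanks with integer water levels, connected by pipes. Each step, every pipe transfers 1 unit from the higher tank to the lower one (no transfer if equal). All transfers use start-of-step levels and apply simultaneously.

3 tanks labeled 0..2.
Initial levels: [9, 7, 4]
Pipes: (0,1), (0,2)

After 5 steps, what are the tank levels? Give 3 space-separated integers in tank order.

Answer: 6 7 7

Derivation:
Step 1: flows [0->1,0->2] -> levels [7 8 5]
Step 2: flows [1->0,0->2] -> levels [7 7 6]
Step 3: flows [0=1,0->2] -> levels [6 7 7]
Step 4: flows [1->0,2->0] -> levels [8 6 6]
Step 5: flows [0->1,0->2] -> levels [6 7 7]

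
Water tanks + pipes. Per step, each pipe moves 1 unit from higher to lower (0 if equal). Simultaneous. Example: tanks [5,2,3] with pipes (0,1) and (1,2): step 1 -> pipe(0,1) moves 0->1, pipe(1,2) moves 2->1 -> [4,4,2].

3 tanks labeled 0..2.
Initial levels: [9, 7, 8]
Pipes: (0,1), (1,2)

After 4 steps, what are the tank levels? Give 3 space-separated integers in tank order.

Step 1: flows [0->1,2->1] -> levels [8 9 7]
Step 2: flows [1->0,1->2] -> levels [9 7 8]
  -> period-2 cycle: step 2 state = step 0 state
  -> state at step 4: (4-0) mod 2 = 0, same as step 0 -> [9 7 8]

Answer: 9 7 8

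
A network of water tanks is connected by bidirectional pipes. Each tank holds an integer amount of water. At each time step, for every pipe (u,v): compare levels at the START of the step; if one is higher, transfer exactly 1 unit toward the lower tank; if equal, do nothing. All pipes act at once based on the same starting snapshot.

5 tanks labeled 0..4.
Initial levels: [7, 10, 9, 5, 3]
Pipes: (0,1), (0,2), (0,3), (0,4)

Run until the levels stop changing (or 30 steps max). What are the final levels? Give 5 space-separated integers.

Answer: 6 7 7 7 7

Derivation:
Step 1: flows [1->0,2->0,0->3,0->4] -> levels [7 9 8 6 4]
Step 2: flows [1->0,2->0,0->3,0->4] -> levels [7 8 7 7 5]
Step 3: flows [1->0,0=2,0=3,0->4] -> levels [7 7 7 7 6]
Step 4: flows [0=1,0=2,0=3,0->4] -> levels [6 7 7 7 7]
Step 5: flows [1->0,2->0,3->0,4->0] -> levels [10 6 6 6 6]
Step 6: flows [0->1,0->2,0->3,0->4] -> levels [6 7 7 7 7]
  -> period-2 cycle: step 6 state = step 4 state; never stabilizes
  -> state at step 30: (30-4) mod 2 = 0, same as step 4 -> [6 7 7 7 7]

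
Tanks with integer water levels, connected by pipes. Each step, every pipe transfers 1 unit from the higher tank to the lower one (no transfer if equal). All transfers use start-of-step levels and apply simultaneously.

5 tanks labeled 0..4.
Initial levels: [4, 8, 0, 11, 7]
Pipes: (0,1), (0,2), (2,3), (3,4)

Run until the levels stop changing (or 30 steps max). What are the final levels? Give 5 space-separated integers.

Answer: 5 6 6 7 6

Derivation:
Step 1: flows [1->0,0->2,3->2,3->4] -> levels [4 7 2 9 8]
Step 2: flows [1->0,0->2,3->2,3->4] -> levels [4 6 4 7 9]
Step 3: flows [1->0,0=2,3->2,4->3] -> levels [5 5 5 7 8]
Step 4: flows [0=1,0=2,3->2,4->3] -> levels [5 5 6 7 7]
Step 5: flows [0=1,2->0,3->2,3=4] -> levels [6 5 6 6 7]
Step 6: flows [0->1,0=2,2=3,4->3] -> levels [5 6 6 7 6]
Step 7: flows [1->0,2->0,3->2,3->4] -> levels [7 5 6 5 7]
Step 8: flows [0->1,0->2,2->3,4->3] -> levels [5 6 6 7 6]
  -> period-2 cycle: step 8 state = step 6 state; never stabilizes
  -> state at step 30: (30-6) mod 2 = 0, same as step 6 -> [5 6 6 7 6]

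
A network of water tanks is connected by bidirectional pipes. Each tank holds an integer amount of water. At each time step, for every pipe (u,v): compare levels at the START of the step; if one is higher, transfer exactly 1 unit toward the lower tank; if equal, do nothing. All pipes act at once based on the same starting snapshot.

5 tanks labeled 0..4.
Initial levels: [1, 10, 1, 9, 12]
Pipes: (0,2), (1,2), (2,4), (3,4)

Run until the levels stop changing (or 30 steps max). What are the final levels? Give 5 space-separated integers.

Step 1: flows [0=2,1->2,4->2,4->3] -> levels [1 9 3 10 10]
Step 2: flows [2->0,1->2,4->2,3=4] -> levels [2 8 4 10 9]
Step 3: flows [2->0,1->2,4->2,3->4] -> levels [3 7 5 9 9]
Step 4: flows [2->0,1->2,4->2,3=4] -> levels [4 6 6 9 8]
Step 5: flows [2->0,1=2,4->2,3->4] -> levels [5 6 6 8 8]
Step 6: flows [2->0,1=2,4->2,3=4] -> levels [6 6 6 8 7]
Step 7: flows [0=2,1=2,4->2,3->4] -> levels [6 6 7 7 7]
Step 8: flows [2->0,2->1,2=4,3=4] -> levels [7 7 5 7 7]
Step 9: flows [0->2,1->2,4->2,3=4] -> levels [6 6 8 7 6]
Step 10: flows [2->0,2->1,2->4,3->4] -> levels [7 7 5 6 8]
Step 11: flows [0->2,1->2,4->2,4->3] -> levels [6 6 8 7 6]
  -> period-2 cycle: step 11 state = step 9 state; never stabilizes
  -> state at step 30: (30-9) mod 2 = 1, same as step 10 -> [7 7 5 6 8]

Answer: 7 7 5 6 8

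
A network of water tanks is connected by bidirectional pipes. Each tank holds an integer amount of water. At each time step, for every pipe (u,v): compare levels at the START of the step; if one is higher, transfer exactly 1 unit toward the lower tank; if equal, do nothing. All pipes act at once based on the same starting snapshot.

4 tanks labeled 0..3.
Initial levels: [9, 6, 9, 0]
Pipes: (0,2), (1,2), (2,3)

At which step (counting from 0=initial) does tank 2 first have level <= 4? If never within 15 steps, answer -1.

Step 1: flows [0=2,2->1,2->3] -> levels [9 7 7 1]
Step 2: flows [0->2,1=2,2->3] -> levels [8 7 7 2]
Step 3: flows [0->2,1=2,2->3] -> levels [7 7 7 3]
Step 4: flows [0=2,1=2,2->3] -> levels [7 7 6 4]
Step 5: flows [0->2,1->2,2->3] -> levels [6 6 7 5]
Step 6: flows [2->0,2->1,2->3] -> levels [7 7 4 6]
Tank 2 first reaches <=4 at step 6

Answer: 6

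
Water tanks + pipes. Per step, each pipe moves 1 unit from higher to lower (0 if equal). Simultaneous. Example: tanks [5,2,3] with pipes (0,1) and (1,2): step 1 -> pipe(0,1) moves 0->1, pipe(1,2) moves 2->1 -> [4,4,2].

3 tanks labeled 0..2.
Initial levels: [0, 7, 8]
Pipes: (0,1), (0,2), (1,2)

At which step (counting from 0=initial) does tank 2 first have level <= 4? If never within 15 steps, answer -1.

Step 1: flows [1->0,2->0,2->1] -> levels [2 7 6]
Step 2: flows [1->0,2->0,1->2] -> levels [4 5 6]
Step 3: flows [1->0,2->0,2->1] -> levels [6 5 4]
Tank 2 first reaches <=4 at step 3

Answer: 3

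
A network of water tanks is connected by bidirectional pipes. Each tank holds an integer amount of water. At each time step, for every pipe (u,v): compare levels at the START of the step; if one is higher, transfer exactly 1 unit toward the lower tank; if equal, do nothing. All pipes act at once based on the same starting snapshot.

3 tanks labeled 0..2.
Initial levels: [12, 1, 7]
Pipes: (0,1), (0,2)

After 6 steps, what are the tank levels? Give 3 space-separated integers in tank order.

Answer: 6 7 7

Derivation:
Step 1: flows [0->1,0->2] -> levels [10 2 8]
Step 2: flows [0->1,0->2] -> levels [8 3 9]
Step 3: flows [0->1,2->0] -> levels [8 4 8]
Step 4: flows [0->1,0=2] -> levels [7 5 8]
Step 5: flows [0->1,2->0] -> levels [7 6 7]
Step 6: flows [0->1,0=2] -> levels [6 7 7]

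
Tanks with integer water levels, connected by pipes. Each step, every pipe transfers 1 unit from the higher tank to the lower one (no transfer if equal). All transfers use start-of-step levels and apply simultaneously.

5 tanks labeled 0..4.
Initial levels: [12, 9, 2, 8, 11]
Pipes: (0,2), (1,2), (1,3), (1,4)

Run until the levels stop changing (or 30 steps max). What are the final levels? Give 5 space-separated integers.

Step 1: flows [0->2,1->2,1->3,4->1] -> levels [11 8 4 9 10]
Step 2: flows [0->2,1->2,3->1,4->1] -> levels [10 9 6 8 9]
Step 3: flows [0->2,1->2,1->3,1=4] -> levels [9 7 8 9 9]
Step 4: flows [0->2,2->1,3->1,4->1] -> levels [8 10 8 8 8]
Step 5: flows [0=2,1->2,1->3,1->4] -> levels [8 7 9 9 9]
Step 6: flows [2->0,2->1,3->1,4->1] -> levels [9 10 7 8 8]
Step 7: flows [0->2,1->2,1->3,1->4] -> levels [8 7 9 9 9]
  -> period-2 cycle: step 7 state = step 5 state; never stabilizes
  -> state at step 30: (30-5) mod 2 = 1, same as step 6 -> [9 10 7 8 8]

Answer: 9 10 7 8 8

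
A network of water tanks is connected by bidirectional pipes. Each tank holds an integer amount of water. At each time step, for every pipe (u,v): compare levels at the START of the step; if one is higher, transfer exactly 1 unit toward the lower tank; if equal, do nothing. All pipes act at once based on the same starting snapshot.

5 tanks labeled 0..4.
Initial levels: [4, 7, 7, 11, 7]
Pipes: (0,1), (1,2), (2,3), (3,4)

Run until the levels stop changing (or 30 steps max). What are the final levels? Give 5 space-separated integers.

Answer: 7 5 8 7 9

Derivation:
Step 1: flows [1->0,1=2,3->2,3->4] -> levels [5 6 8 9 8]
Step 2: flows [1->0,2->1,3->2,3->4] -> levels [6 6 8 7 9]
Step 3: flows [0=1,2->1,2->3,4->3] -> levels [6 7 6 9 8]
Step 4: flows [1->0,1->2,3->2,3->4] -> levels [7 5 8 7 9]
Step 5: flows [0->1,2->1,2->3,4->3] -> levels [6 7 6 9 8]
  -> period-2 cycle: step 5 state = step 3 state; never stabilizes
  -> state at step 30: (30-3) mod 2 = 1, same as step 4 -> [7 5 8 7 9]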